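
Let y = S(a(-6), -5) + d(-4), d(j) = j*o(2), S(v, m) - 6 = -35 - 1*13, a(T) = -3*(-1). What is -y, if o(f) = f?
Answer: 50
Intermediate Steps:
a(T) = 3
S(v, m) = -42 (S(v, m) = 6 + (-35 - 1*13) = 6 + (-35 - 13) = 6 - 48 = -42)
d(j) = 2*j (d(j) = j*2 = 2*j)
y = -50 (y = -42 + 2*(-4) = -42 - 8 = -50)
-y = -1*(-50) = 50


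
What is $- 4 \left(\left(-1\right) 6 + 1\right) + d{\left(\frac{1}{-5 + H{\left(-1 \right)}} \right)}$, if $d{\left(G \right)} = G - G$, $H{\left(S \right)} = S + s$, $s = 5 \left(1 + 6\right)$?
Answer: $20$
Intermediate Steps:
$s = 35$ ($s = 5 \cdot 7 = 35$)
$H{\left(S \right)} = 35 + S$ ($H{\left(S \right)} = S + 35 = 35 + S$)
$d{\left(G \right)} = 0$
$- 4 \left(\left(-1\right) 6 + 1\right) + d{\left(\frac{1}{-5 + H{\left(-1 \right)}} \right)} = - 4 \left(\left(-1\right) 6 + 1\right) + 0 = - 4 \left(-6 + 1\right) + 0 = \left(-4\right) \left(-5\right) + 0 = 20 + 0 = 20$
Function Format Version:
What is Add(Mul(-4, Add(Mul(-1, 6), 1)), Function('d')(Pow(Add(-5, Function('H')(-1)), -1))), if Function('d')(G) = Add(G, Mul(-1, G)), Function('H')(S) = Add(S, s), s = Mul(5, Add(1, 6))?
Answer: 20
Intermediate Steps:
s = 35 (s = Mul(5, 7) = 35)
Function('H')(S) = Add(35, S) (Function('H')(S) = Add(S, 35) = Add(35, S))
Function('d')(G) = 0
Add(Mul(-4, Add(Mul(-1, 6), 1)), Function('d')(Pow(Add(-5, Function('H')(-1)), -1))) = Add(Mul(-4, Add(Mul(-1, 6), 1)), 0) = Add(Mul(-4, Add(-6, 1)), 0) = Add(Mul(-4, -5), 0) = Add(20, 0) = 20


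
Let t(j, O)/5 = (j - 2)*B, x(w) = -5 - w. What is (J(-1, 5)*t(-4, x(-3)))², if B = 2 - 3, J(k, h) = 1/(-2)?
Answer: 225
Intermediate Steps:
J(k, h) = -½
B = -1
t(j, O) = 10 - 5*j (t(j, O) = 5*((j - 2)*(-1)) = 5*((-2 + j)*(-1)) = 5*(2 - j) = 10 - 5*j)
(J(-1, 5)*t(-4, x(-3)))² = (-(10 - 5*(-4))/2)² = (-(10 + 20)/2)² = (-½*30)² = (-15)² = 225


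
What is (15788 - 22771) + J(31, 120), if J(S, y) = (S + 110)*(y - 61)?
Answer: 1336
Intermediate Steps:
J(S, y) = (-61 + y)*(110 + S) (J(S, y) = (110 + S)*(-61 + y) = (-61 + y)*(110 + S))
(15788 - 22771) + J(31, 120) = (15788 - 22771) + (-6710 - 61*31 + 110*120 + 31*120) = -6983 + (-6710 - 1891 + 13200 + 3720) = -6983 + 8319 = 1336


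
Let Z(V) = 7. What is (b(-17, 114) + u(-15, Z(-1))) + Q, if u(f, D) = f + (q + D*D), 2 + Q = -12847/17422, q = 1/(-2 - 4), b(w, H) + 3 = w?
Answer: 289970/26133 ≈ 11.096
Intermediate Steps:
b(w, H) = -3 + w
q = -1/6 (q = 1/(-6) = -1/6 ≈ -0.16667)
Q = -47691/17422 (Q = -2 - 12847/17422 = -47691/17422 ≈ -2.7374)
u(f, D) = -1/6 + f + D**2 (u(f, D) = f + (-1/6 + D*D) = f + (-1/6 + D**2) = -1/6 + f + D**2)
(b(-17, 114) + u(-15, Z(-1))) + Q = ((-3 - 17) + (-1/6 - 15 + 7**2)) - 47691/17422 = (-20 + (-1/6 - 15 + 49)) - 47691/17422 = (-20 + 203/6) - 47691/17422 = 83/6 - 47691/17422 = 289970/26133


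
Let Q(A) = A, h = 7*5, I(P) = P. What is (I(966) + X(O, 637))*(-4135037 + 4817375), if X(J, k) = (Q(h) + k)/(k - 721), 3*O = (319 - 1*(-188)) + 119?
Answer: 653679804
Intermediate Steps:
h = 35
O = 626/3 (O = ((319 - 1*(-188)) + 119)/3 = ((319 + 188) + 119)/3 = (507 + 119)/3 = (⅓)*626 = 626/3 ≈ 208.67)
X(J, k) = (35 + k)/(-721 + k) (X(J, k) = (35 + k)/(k - 721) = (35 + k)/(-721 + k))
(I(966) + X(O, 637))*(-4135037 + 4817375) = (966 + (35 + 637)/(-721 + 637))*(-4135037 + 4817375) = (966 + 672/(-84))*682338 = (966 - 1/84*672)*682338 = (966 - 8)*682338 = 958*682338 = 653679804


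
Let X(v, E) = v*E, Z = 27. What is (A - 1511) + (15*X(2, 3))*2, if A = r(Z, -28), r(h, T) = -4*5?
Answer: -1351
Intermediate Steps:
X(v, E) = E*v
r(h, T) = -20
A = -20
(A - 1511) + (15*X(2, 3))*2 = (-20 - 1511) + (15*(3*2))*2 = -1531 + (15*6)*2 = -1531 + 90*2 = -1531 + 180 = -1351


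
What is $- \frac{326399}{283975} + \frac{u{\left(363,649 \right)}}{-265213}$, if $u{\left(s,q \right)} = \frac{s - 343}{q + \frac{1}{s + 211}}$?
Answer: $- \frac{32247899122156149}{28056446948202725} \approx -1.1494$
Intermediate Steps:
$u{\left(s,q \right)} = \frac{-343 + s}{q + \frac{1}{211 + s}}$
$- \frac{326399}{283975} + \frac{u{\left(363,649 \right)}}{-265213} = - \frac{326399}{283975} + \frac{\frac{1}{1 + 211 \cdot 649 + 649 \cdot 363} \left(-72373 + 363^{2} - 47916\right)}{-265213} = \left(-326399\right) \frac{1}{283975} + \frac{-72373 + 131769 - 47916}{1 + 136939 + 235587} \left(- \frac{1}{265213}\right) = - \frac{326399}{283975} + \frac{1}{372527} \cdot 11480 \left(- \frac{1}{265213}\right) = - \frac{326399}{283975} + \frac{11480}{372527} \left(- \frac{1}{265213}\right) = - \frac{326399}{283975} - \frac{11480}{98799003251} = - \frac{32247899122156149}{28056446948202725}$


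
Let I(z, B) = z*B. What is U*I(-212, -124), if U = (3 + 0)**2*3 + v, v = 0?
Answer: 709776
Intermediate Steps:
I(z, B) = B*z
U = 27 (U = (3 + 0)**2*3 + 0 = 3**2*3 + 0 = 9*3 + 0 = 27 + 0 = 27)
U*I(-212, -124) = 27*(-124*(-212)) = 27*26288 = 709776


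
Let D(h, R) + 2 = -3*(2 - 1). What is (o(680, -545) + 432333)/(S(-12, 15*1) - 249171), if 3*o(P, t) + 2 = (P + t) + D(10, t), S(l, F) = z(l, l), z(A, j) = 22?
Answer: -1297127/747447 ≈ -1.7354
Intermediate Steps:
D(h, R) = -5 (D(h, R) = -2 - 3*(2 - 1) = -2 - 3*1 = -2 - 3 = -5)
S(l, F) = 22
o(P, t) = -7/3 + P/3 + t/3 (o(P, t) = -2/3 + ((P + t) - 5)/3 = -2/3 + (-5 + P + t)/3 = -2/3 + (-5/3 + P/3 + t/3) = -7/3 + P/3 + t/3)
(o(680, -545) + 432333)/(S(-12, 15*1) - 249171) = ((-7/3 + (1/3)*680 + (1/3)*(-545)) + 432333)/(22 - 249171) = ((-7/3 + 680/3 - 545/3) + 432333)/(-249149) = (128/3 + 432333)*(-1/249149) = (1297127/3)*(-1/249149) = -1297127/747447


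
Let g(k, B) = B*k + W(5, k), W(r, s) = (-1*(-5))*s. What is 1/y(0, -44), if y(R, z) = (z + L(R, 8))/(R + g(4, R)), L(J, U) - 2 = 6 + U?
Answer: -5/7 ≈ -0.71429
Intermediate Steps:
L(J, U) = 8 + U (L(J, U) = 2 + (6 + U) = 8 + U)
W(r, s) = 5*s
g(k, B) = 5*k + B*k (g(k, B) = B*k + 5*k = 5*k + B*k)
y(R, z) = (16 + z)/(20 + 5*R) (y(R, z) = (z + (8 + 8))/(R + 4*(5 + R)) = (z + 16)/(R + (20 + 4*R)) = (16 + z)/(20 + 5*R))
1/y(0, -44) = 1/((16 - 44)/(5*(4 + 0))) = 1/((⅕)*(-28)/4) = 1/((⅕)*(¼)*(-28)) = 1/(-7/5) = -5/7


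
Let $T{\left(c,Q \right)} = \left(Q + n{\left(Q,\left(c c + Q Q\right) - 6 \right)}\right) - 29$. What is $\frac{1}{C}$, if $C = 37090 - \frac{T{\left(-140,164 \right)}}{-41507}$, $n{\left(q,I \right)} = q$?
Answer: $\frac{41507}{1539494929} \approx 2.6961 \cdot 10^{-5}$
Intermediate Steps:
$T{\left(c,Q \right)} = -29 + 2 Q$ ($T{\left(c,Q \right)} = \left(Q + Q\right) - 29 = 2 Q - 29 = -29 + 2 Q$)
$C = \frac{1539494929}{41507}$ ($C = 37090 - \frac{-29 + 2 \cdot 164}{-41507} = 37090 - \left(-29 + 328\right) \left(- \frac{1}{41507}\right) = 37090 - 299 \left(- \frac{1}{41507}\right) = 37090 - - \frac{299}{41507} = 37090 + \frac{299}{41507} = \frac{1539494929}{41507} \approx 37090.0$)
$\frac{1}{C} = \frac{1}{\frac{1539494929}{41507}} = \frac{41507}{1539494929}$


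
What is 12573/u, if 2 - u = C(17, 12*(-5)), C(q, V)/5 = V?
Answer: 12573/302 ≈ 41.632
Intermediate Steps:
C(q, V) = 5*V
u = 302 (u = 2 - 5*12*(-5) = 2 - 5*(-60) = 2 - 1*(-300) = 2 + 300 = 302)
12573/u = 12573/302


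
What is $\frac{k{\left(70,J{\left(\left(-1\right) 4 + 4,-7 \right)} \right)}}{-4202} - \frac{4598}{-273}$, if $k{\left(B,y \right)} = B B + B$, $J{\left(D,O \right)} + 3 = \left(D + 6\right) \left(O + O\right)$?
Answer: $\frac{8981993}{573573} \approx 15.66$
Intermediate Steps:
$J{\left(D,O \right)} = -3 + 2 O \left(6 + D\right)$ ($J{\left(D,O \right)} = -3 + \left(D + 6\right) \left(O + O\right) = -3 + \left(6 + D\right) 2 O = -3 + 2 O \left(6 + D\right)$)
$k{\left(B,y \right)} = B + B^{2}$ ($k{\left(B,y \right)} = B^{2} + B = B + B^{2}$)
$\frac{k{\left(70,J{\left(\left(-1\right) 4 + 4,-7 \right)} \right)}}{-4202} - \frac{4598}{-273} = \frac{70 \left(1 + 70\right)}{-4202} - \frac{4598}{-273} = 70 \cdot 71 \left(- \frac{1}{4202}\right) - - \frac{4598}{273} = 4970 \left(- \frac{1}{4202}\right) + \frac{4598}{273} = - \frac{2485}{2101} + \frac{4598}{273} = \frac{8981993}{573573}$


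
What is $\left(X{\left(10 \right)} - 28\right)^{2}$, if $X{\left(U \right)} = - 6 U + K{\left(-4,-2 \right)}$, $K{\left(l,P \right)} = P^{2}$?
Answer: $7056$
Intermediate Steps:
$X{\left(U \right)} = 4 - 6 U$ ($X{\left(U \right)} = - 6 U + \left(-2\right)^{2} = - 6 U + 4 = 4 - 6 U$)
$\left(X{\left(10 \right)} - 28\right)^{2} = \left(\left(4 - 60\right) - 28\right)^{2} = \left(-56 - 28\right)^{2} = \left(-84\right)^{2} = 7056$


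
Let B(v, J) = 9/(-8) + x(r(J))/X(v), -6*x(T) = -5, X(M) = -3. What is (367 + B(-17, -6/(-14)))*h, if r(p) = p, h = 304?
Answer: 1000274/9 ≈ 1.1114e+5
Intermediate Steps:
x(T) = ⅚ (x(T) = -⅙*(-5) = ⅚)
B(v, J) = -101/72 (B(v, J) = 9/(-8) + (⅚)/(-3) = 9*(-⅛) + (⅚)*(-⅓) = -9/8 - 5/18 = -101/72)
(367 + B(-17, -6/(-14)))*h = (367 - 101/72)*304 = (26323/72)*304 = 1000274/9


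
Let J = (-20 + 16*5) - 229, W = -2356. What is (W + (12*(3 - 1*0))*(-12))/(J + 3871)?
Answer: -1394/1851 ≈ -0.75311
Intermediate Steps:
J = -169 (J = (-20 + 80) - 229 = 60 - 229 = -169)
(W + (12*(3 - 1*0))*(-12))/(J + 3871) = (-2356 + (12*(3 - 1*0))*(-12))/(-169 + 3871) = (-2356 + (12*(3 + 0))*(-12))/3702 = (-2356 + (12*3)*(-12))*(1/3702) = (-2356 + 36*(-12))*(1/3702) = (-2356 - 432)*(1/3702) = -2788*1/3702 = -1394/1851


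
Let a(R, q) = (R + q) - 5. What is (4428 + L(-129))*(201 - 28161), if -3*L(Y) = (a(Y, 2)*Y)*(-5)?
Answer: -917311680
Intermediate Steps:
a(R, q) = -5 + R + q
L(Y) = 5*Y*(-3 + Y)/3 (L(Y) = -(-5 + Y + 2)*Y*(-5)/3 = -(-3 + Y)*Y*(-5)/3 = -Y*(-3 + Y)*(-5)/3 = -(-5)*Y*(-3 + Y)/3 = 5*Y*(-3 + Y)/3)
(4428 + L(-129))*(201 - 28161) = (4428 + (5/3)*(-129)*(-3 - 129))*(201 - 28161) = (4428 + (5/3)*(-129)*(-132))*(-27960) = (4428 + 28380)*(-27960) = 32808*(-27960) = -917311680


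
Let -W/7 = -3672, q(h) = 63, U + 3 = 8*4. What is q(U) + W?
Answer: 25767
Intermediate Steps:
U = 29 (U = -3 + 8*4 = -3 + 32 = 29)
W = 25704 (W = -7*(-3672) = 25704)
q(U) + W = 63 + 25704 = 25767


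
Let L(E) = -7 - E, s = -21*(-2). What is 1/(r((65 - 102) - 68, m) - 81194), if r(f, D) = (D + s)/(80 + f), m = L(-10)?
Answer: -5/405979 ≈ -1.2316e-5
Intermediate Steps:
s = 42
m = 3 (m = -7 - 1*(-10) = -7 + 10 = 3)
r(f, D) = (42 + D)/(80 + f) (r(f, D) = (D + 42)/(80 + f) = (42 + D)/(80 + f))
1/(r((65 - 102) - 68, m) - 81194) = 1/((42 + 3)/(80 + ((65 - 102) - 68)) - 81194) = 1/(45/(80 + (-37 - 68)) - 81194) = 1/(45/(80 - 105) - 81194) = 1/(45/(-25) - 81194) = 1/(-1/25*45 - 81194) = 1/(-9/5 - 81194) = 1/(-405979/5) = -5/405979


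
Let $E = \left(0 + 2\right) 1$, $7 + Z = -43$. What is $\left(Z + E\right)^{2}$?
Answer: $2304$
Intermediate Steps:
$Z = -50$ ($Z = -7 - 43 = -50$)
$E = 2$ ($E = 2 \cdot 1 = 2$)
$\left(Z + E\right)^{2} = \left(-50 + 2\right)^{2} = \left(-48\right)^{2} = 2304$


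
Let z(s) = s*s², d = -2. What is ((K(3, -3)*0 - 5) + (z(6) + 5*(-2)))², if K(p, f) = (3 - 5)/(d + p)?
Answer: 40401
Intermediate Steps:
z(s) = s³
K(p, f) = -2/(-2 + p) (K(p, f) = (3 - 5)/(-2 + p) = -2/(-2 + p))
((K(3, -3)*0 - 5) + (z(6) + 5*(-2)))² = ((-2/(-2 + 3)*0 - 5) + (6³ + 5*(-2)))² = ((-2/1*0 - 5) + (216 - 10))² = ((-2*1*0 - 5) + 206)² = ((-2*0 - 5) + 206)² = ((0 - 5) + 206)² = (-5 + 206)² = 201² = 40401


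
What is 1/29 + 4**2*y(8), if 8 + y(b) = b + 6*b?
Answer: 22273/29 ≈ 768.03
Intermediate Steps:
y(b) = -8 + 7*b (y(b) = -8 + (b + 6*b) = -8 + 7*b)
1/29 + 4**2*y(8) = 1/29 + 4**2*(-8 + 7*8) = 1/29 + 16*(-8 + 56) = 1/29 + 16*48 = 1/29 + 768 = 22273/29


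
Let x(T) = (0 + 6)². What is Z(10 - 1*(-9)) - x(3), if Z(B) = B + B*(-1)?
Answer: -36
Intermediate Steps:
x(T) = 36 (x(T) = 6² = 36)
Z(B) = 0 (Z(B) = B - B = 0)
Z(10 - 1*(-9)) - x(3) = 0 - 1*36 = 0 - 36 = -36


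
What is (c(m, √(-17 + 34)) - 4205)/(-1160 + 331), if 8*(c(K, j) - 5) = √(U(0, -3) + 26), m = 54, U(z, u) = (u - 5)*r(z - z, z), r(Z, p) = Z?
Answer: 4200/829 - √26/6632 ≈ 5.0656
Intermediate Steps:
U(z, u) = 0 (U(z, u) = (u - 5)*(z - z) = (-5 + u)*0 = 0)
c(K, j) = 5 + √26/8 (c(K, j) = 5 + √(0 + 26)/8 = 5 + √26/8)
(c(m, √(-17 + 34)) - 4205)/(-1160 + 331) = ((5 + √26/8) - 4205)/(-1160 + 331) = (-4200 + √26/8)/(-829) = (-4200 + √26/8)*(-1/829) = 4200/829 - √26/6632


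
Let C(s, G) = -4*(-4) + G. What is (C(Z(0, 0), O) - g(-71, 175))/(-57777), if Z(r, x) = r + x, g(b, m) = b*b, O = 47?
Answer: 4978/57777 ≈ 0.086159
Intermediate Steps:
g(b, m) = b²
C(s, G) = 16 + G
(C(Z(0, 0), O) - g(-71, 175))/(-57777) = ((16 + 47) - 1*(-71)²)/(-57777) = (63 - 1*5041)*(-1/57777) = (63 - 5041)*(-1/57777) = -4978*(-1/57777) = 4978/57777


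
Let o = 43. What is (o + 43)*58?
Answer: 4988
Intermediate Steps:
(o + 43)*58 = (43 + 43)*58 = 86*58 = 4988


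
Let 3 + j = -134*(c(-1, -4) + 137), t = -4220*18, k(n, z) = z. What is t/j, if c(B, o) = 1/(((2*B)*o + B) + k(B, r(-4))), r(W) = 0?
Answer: 177240/42887 ≈ 4.1327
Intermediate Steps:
c(B, o) = 1/(B + 2*B*o) (c(B, o) = 1/(((2*B)*o + B) + 0) = 1/((2*B*o + B) + 0) = 1/((B + 2*B*o) + 0) = 1/(B + 2*B*o))
t = -75960
j = -128661/7 (j = -3 - 134*(1/((-1)*(1 + 2*(-4))) + 137) = -3 - 134*(-1/(1 - 8) + 137) = -3 - 134*(-1/(-7) + 137) = -3 - 134*(-1*(-⅐) + 137) = -3 - 134*(⅐ + 137) = -3 - 134*960/7 = -3 - 128640/7 = -128661/7 ≈ -18380.)
t/j = -75960/(-128661/7) = -75960*(-7/128661) = 177240/42887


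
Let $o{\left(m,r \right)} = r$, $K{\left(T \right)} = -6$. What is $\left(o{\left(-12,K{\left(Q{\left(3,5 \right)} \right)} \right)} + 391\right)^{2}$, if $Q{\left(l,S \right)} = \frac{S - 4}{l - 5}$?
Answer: $148225$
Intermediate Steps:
$Q{\left(l,S \right)} = \frac{-4 + S}{-5 + l}$
$\left(o{\left(-12,K{\left(Q{\left(3,5 \right)} \right)} \right)} + 391\right)^{2} = \left(-6 + 391\right)^{2} = 385^{2} = 148225$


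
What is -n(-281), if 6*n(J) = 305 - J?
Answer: -293/3 ≈ -97.667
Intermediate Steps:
n(J) = 305/6 - J/6 (n(J) = (305 - J)/6 = 305/6 - J/6)
-n(-281) = -(305/6 - ⅙*(-281)) = -(305/6 + 281/6) = -1*293/3 = -293/3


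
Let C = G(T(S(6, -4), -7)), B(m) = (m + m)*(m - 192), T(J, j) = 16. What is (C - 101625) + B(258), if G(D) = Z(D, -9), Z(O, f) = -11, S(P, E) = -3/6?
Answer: -67580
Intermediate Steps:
S(P, E) = -1/2 (S(P, E) = -3*1/6 = -1/2)
B(m) = 2*m*(-192 + m) (B(m) = (2*m)*(-192 + m) = 2*m*(-192 + m))
G(D) = -11
C = -11
(C - 101625) + B(258) = (-11 - 101625) + 2*258*(-192 + 258) = -101636 + 2*258*66 = -101636 + 34056 = -67580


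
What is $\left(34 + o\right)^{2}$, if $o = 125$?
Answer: $25281$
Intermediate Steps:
$\left(34 + o\right)^{2} = \left(34 + 125\right)^{2} = 159^{2} = 25281$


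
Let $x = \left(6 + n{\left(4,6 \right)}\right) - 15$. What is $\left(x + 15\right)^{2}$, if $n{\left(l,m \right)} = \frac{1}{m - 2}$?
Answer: $\frac{625}{16} \approx 39.063$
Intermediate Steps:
$n{\left(l,m \right)} = \frac{1}{-2 + m}$
$x = - \frac{35}{4}$ ($x = \left(6 + \frac{1}{-2 + 6}\right) - 15 = \left(6 + \frac{1}{4}\right) - 15 = \frac{25}{4} - 15 = - \frac{35}{4} \approx -8.75$)
$\left(x + 15\right)^{2} = \left(- \frac{35}{4} + 15\right)^{2} = \left(\frac{25}{4}\right)^{2} = \frac{625}{16}$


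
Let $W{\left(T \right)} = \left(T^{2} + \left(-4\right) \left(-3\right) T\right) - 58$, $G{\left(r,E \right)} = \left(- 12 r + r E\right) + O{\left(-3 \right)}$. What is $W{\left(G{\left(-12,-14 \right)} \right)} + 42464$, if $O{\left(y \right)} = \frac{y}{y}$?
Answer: $144131$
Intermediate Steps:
$O{\left(y \right)} = 1$
$G{\left(r,E \right)} = 1 - 12 r + E r$ ($G{\left(r,E \right)} = \left(- 12 r + r E\right) + 1 = \left(- 12 r + E r\right) + 1 = 1 - 12 r + E r$)
$W{\left(T \right)} = -58 + T^{2} + 12 T$ ($W{\left(T \right)} = \left(T^{2} + 12 T\right) - 58 = -58 + T^{2} + 12 T$)
$W{\left(G{\left(-12,-14 \right)} \right)} + 42464 = \left(-58 + \left(1 - -144 - -168\right)^{2} + 12 \left(1 - -144 - -168\right)\right) + 42464 = \left(-58 + \left(1 + 144 + 168\right)^{2} + 12 \left(1 + 144 + 168\right)\right) + 42464 = \left(-58 + 313^{2} + 12 \cdot 313\right) + 42464 = \left(-58 + 97969 + 3756\right) + 42464 = 101667 + 42464 = 144131$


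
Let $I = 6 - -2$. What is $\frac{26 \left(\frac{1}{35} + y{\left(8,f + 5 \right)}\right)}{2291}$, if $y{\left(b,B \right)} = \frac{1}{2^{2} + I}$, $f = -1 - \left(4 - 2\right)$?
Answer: $\frac{611}{481110} \approx 0.00127$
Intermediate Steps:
$I = 8$ ($I = 6 + 2 = 8$)
$f = -3$ ($f = -1 - \left(4 - 2\right) = -1 - 2 = -3$)
$y{\left(b,B \right)} = \frac{1}{12}$ ($y{\left(b,B \right)} = \frac{1}{2^{2} + 8} = \frac{1}{4 + 8} = \frac{1}{12}$)
$\frac{26 \left(\frac{1}{35} + y{\left(8,f + 5 \right)}\right)}{2291} = \frac{26 \left(\frac{1}{35} + \frac{1}{12}\right)}{2291} = 26 \left(\frac{1}{35} + \frac{1}{12}\right) \frac{1}{2291} = 26 \cdot \frac{47}{420} \cdot \frac{1}{2291} = \frac{611}{210} \cdot \frac{1}{2291} = \frac{611}{481110}$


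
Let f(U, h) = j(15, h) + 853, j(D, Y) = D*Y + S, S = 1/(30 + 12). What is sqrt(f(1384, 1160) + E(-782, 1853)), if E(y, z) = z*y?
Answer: I*sqrt(2523918810)/42 ≈ 1196.2*I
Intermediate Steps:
S = 1/42 ≈ 0.023810
j(D, Y) = 1/42 + D*Y (j(D, Y) = D*Y + 1/42 = 1/42 + D*Y)
E(y, z) = y*z
f(U, h) = 35827/42 + 15*h (f(U, h) = (1/42 + 15*h) + 853 = 35827/42 + 15*h)
sqrt(f(1384, 1160) + E(-782, 1853)) = sqrt((35827/42 + 15*1160) - 782*1853) = sqrt((35827/42 + 17400) - 1449046) = sqrt(766627/42 - 1449046) = sqrt(-60093305/42) = I*sqrt(2523918810)/42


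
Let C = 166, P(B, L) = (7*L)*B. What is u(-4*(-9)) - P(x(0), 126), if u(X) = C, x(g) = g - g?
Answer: 166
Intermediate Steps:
x(g) = 0
P(B, L) = 7*B*L
u(X) = 166
u(-4*(-9)) - P(x(0), 126) = 166 - 7*0*126 = 166 - 1*0 = 166 + 0 = 166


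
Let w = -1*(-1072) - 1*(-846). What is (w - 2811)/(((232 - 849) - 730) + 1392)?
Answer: -893/45 ≈ -19.844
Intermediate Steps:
w = 1918 (w = 1072 + 846 = 1918)
(w - 2811)/(((232 - 849) - 730) + 1392) = (1918 - 2811)/(((232 - 849) - 730) + 1392) = -893/((-617 - 730) + 1392) = -893/(-1347 + 1392) = -893/45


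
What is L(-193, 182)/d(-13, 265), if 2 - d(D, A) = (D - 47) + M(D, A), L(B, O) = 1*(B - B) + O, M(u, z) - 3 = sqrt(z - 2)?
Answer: 5369/1609 + 91*sqrt(263)/1609 ≈ 4.2541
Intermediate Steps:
M(u, z) = 3 + sqrt(-2 + z) (M(u, z) = 3 + sqrt(z - 2) = 3 + sqrt(-2 + z))
L(B, O) = O (L(B, O) = 1*0 + O = 0 + O = O)
d(D, A) = 46 - D - sqrt(-2 + A) (d(D, A) = 2 - ((D - 47) + (3 + sqrt(-2 + A))) = 2 - ((-47 + D) + (3 + sqrt(-2 + A))) = 2 - (-44 + D + sqrt(-2 + A)) = 2 + (44 - D - sqrt(-2 + A)) = 46 - D - sqrt(-2 + A))
L(-193, 182)/d(-13, 265) = 182/(46 - 1*(-13) - sqrt(-2 + 265)) = 182/(46 + 13 - sqrt(263)) = 182/(59 - sqrt(263))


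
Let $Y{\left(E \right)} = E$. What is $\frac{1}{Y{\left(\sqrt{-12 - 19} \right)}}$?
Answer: $- \frac{i \sqrt{31}}{31} \approx - 0.17961 i$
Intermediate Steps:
$\frac{1}{Y{\left(\sqrt{-12 - 19} \right)}} = \frac{1}{\sqrt{-12 - 19}} = \frac{1}{\sqrt{-31}} = \frac{1}{i \sqrt{31}} = - \frac{i \sqrt{31}}{31}$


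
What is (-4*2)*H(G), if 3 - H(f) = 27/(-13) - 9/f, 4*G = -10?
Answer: -768/65 ≈ -11.815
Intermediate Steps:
G = -5/2 (G = (1/4)*(-10) = -5/2 ≈ -2.5000)
H(f) = 66/13 + 9/f (H(f) = 3 - (27/(-13) - 9/f) = 3 - (27*(-1/13) - 9/f) = 3 - (-27/13 - 9/f) = 3 + (27/13 + 9/f) = 66/13 + 9/f)
(-4*2)*H(G) = (-4*2)*(66/13 + 9/(-5/2)) = -8*(66/13 + 9*(-2/5)) = -8*(66/13 - 18/5) = -8*96/65 = -768/65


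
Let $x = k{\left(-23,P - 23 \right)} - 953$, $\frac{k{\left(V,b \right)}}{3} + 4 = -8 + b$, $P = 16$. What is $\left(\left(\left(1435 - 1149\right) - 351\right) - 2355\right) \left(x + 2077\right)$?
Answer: $-2582140$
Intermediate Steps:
$k{\left(V,b \right)} = -36 + 3 b$ ($k{\left(V,b \right)} = -12 + 3 \left(-8 + b\right) = -12 + \left(-24 + 3 b\right) = -36 + 3 b$)
$x = -1010$ ($x = \left(-36 + 3 \left(16 - 23\right)\right) - 953 = \left(-36 + 3 \left(-7\right)\right) - 953 = \left(-36 - 21\right) - 953 = -57 - 953 = -1010$)
$\left(\left(\left(1435 - 1149\right) - 351\right) - 2355\right) \left(x + 2077\right) = \left(\left(\left(1435 - 1149\right) - 351\right) - 2355\right) \left(-1010 + 2077\right) = \left(\left(286 - 351\right) - 2355\right) 1067 = \left(-65 - 2355\right) 1067 = \left(-2420\right) 1067 = -2582140$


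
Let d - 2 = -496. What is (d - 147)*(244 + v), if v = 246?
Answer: -314090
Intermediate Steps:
d = -494 (d = 2 - 496 = -494)
(d - 147)*(244 + v) = (-494 - 147)*(244 + 246) = -641*490 = -314090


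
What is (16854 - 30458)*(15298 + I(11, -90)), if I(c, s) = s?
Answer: -206889632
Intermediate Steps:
(16854 - 30458)*(15298 + I(11, -90)) = (16854 - 30458)*(15298 - 90) = -13604*15208 = -206889632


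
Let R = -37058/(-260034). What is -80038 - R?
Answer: -10406319175/130017 ≈ -80038.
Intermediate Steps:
R = 18529/130017 (R = -37058*(-1/260034) = 18529/130017 ≈ 0.14251)
-80038 - R = -80038 - 1*18529/130017 = -80038 - 18529/130017 = -10406319175/130017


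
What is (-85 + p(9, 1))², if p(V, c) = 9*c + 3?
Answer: 5329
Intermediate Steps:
p(V, c) = 3 + 9*c
(-85 + p(9, 1))² = (-85 + (3 + 9*1))² = (-85 + (3 + 9))² = (-85 + 12)² = (-73)² = 5329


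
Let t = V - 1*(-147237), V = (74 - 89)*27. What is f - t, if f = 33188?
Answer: -113644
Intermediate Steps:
V = -405 (V = -15*27 = -405)
t = 146832 (t = -405 - 1*(-147237) = -405 + 147237 = 146832)
f - t = 33188 - 1*146832 = 33188 - 146832 = -113644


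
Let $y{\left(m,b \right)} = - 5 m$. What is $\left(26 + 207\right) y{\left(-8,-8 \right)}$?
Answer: $9320$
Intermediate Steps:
$\left(26 + 207\right) y{\left(-8,-8 \right)} = \left(26 + 207\right) \left(\left(-5\right) \left(-8\right)\right) = 233 \cdot 40 = 9320$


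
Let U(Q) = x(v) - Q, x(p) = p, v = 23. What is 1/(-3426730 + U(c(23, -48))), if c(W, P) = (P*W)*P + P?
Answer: -1/3479651 ≈ -2.8739e-7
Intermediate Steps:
c(W, P) = P + W*P**2 (c(W, P) = W*P**2 + P = P + W*P**2)
U(Q) = 23 - Q
1/(-3426730 + U(c(23, -48))) = 1/(-3426730 + (23 - (-48)*(1 - 48*23))) = 1/(-3426730 + (23 - (-48)*(1 - 1104))) = 1/(-3426730 + (23 - (-48)*(-1103))) = 1/(-3426730 + (23 - 1*52944)) = 1/(-3426730 + (23 - 52944)) = 1/(-3426730 - 52921) = 1/(-3479651) = -1/3479651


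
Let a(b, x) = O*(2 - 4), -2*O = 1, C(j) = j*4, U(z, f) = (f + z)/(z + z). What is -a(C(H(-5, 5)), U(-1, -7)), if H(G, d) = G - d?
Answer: -1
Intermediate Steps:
U(z, f) = (f + z)/(2*z) (U(z, f) = (f + z)/((2*z)) = (f + z)*(1/(2*z)) = (f + z)/(2*z))
C(j) = 4*j
O = -½ (O = -½*1 = -½ ≈ -0.50000)
a(b, x) = 1 (a(b, x) = -(2 - 4)/2 = -½*(-2) = 1)
-a(C(H(-5, 5)), U(-1, -7)) = -1*1 = -1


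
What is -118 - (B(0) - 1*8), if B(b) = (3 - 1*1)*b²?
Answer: -110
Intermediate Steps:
B(b) = 2*b² (B(b) = (3 - 1)*b² = 2*b²)
-118 - (B(0) - 1*8) = -118 - (2*0² - 1*8) = -118 - (2*0 - 8) = -118 - (0 - 8) = -118 - 1*(-8) = -118 + 8 = -110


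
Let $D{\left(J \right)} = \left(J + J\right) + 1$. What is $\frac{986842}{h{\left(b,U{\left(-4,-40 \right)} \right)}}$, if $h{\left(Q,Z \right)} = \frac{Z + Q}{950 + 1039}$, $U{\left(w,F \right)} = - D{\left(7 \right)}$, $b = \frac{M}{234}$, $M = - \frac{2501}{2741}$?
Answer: $- \frac{74055680916516}{566083} \approx -1.3082 \cdot 10^{8}$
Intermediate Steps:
$D{\left(J \right)} = 1 + 2 J$ ($D{\left(J \right)} = 2 J + 1 = 1 + 2 J$)
$M = - \frac{2501}{2741}$ ($M = \left(-2501\right) \frac{1}{2741} = - \frac{2501}{2741} \approx -0.91244$)
$b = - \frac{2501}{641394}$ ($b = - \frac{2501}{2741 \cdot 234} = \left(- \frac{2501}{2741}\right) \frac{1}{234} = - \frac{2501}{641394} \approx -0.0038993$)
$U{\left(w,F \right)} = -15$ ($U{\left(w,F \right)} = - (1 + 2 \cdot 7) = - (1 + 14) = \left(-1\right) 15 = -15$)
$h{\left(Q,Z \right)} = \frac{Q}{1989} + \frac{Z}{1989}$ ($h{\left(Q,Z \right)} = \frac{Q + Z}{1989} = \left(Q + Z\right) \frac{1}{1989} = \frac{Q}{1989} + \frac{Z}{1989}$)
$\frac{986842}{h{\left(b,U{\left(-4,-40 \right)} \right)}} = \frac{986842}{\frac{1}{1989} \left(- \frac{2501}{641394}\right) + \frac{1}{1989} \left(-15\right)} = \frac{986842}{- \frac{2501}{1275732666} - \frac{5}{663}} = \frac{986842}{- \frac{566083}{75043098}} = 986842 \left(- \frac{75043098}{566083}\right) = - \frac{74055680916516}{566083}$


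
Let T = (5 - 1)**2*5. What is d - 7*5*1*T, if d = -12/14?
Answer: -19606/7 ≈ -2800.9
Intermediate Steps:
T = 80 (T = 4**2*5 = 16*5 = 80)
d = -6/7 (d = -12*1/14 = -6/7 ≈ -0.85714)
d - 7*5*1*T = -6/7 - 7*5*1*80 = -6/7 - 35*80 = -6/7 - 7*400 = -6/7 - 2800 = -19606/7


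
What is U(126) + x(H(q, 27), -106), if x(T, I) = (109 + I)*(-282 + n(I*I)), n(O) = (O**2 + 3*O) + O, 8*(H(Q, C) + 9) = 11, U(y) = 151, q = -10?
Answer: 378877225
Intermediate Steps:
H(Q, C) = -61/8 (H(Q, C) = -9 + (1/8)*11 = -9 + 11/8 = -61/8)
n(O) = O**2 + 4*O
x(T, I) = (-282 + I**2*(4 + I**2))*(109 + I) (x(T, I) = (109 + I)*(-282 + (I*I)*(4 + I*I)) = (109 + I)*(-282 + I**2*(4 + I**2)) = (-282 + I**2*(4 + I**2))*(109 + I))
U(126) + x(H(q, 27), -106) = 151 + (-30738 - 282*(-106) + (-106)**3*(4 + (-106)**2) + 109*(-106)**2*(4 + (-106)**2)) = 151 + (-30738 + 29892 - 1191016*(4 + 11236) + 109*11236*(4 + 11236)) = 151 + (-30738 + 29892 - 1191016*11240 + 109*11236*11240) = 151 + (-30738 + 29892 - 13387019840 + 13765897760) = 151 + 378877074 = 378877225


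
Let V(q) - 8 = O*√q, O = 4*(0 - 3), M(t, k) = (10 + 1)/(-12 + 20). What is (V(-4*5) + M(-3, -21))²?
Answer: -178695/64 - 450*I*√5 ≈ -2792.1 - 1006.2*I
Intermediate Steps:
M(t, k) = 11/8
O = -12 (O = 4*(-3) = -12)
V(q) = 8 - 12*√q
(V(-4*5) + M(-3, -21))² = ((8 - 12*2*I*√5) + 11/8)² = ((8 - 24*I*√5) + 11/8)² = (75/8 - 24*I*√5)²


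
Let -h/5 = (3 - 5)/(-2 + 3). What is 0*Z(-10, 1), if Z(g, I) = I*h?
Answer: 0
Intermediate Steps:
h = 10 (h = -5*(3 - 5)/(-2 + 3) = -(-10)/1 = -(-10) = -5*(-2) = 10)
Z(g, I) = 10*I (Z(g, I) = I*10 = 10*I)
0*Z(-10, 1) = 0*(10*1) = 0*10 = 0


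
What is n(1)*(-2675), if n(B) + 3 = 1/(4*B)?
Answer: 29425/4 ≈ 7356.3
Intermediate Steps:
n(B) = -3 + 1/(4*B)
n(1)*(-2675) = (-3 + (¼)/1)*(-2675) = (-3 + (¼)*1)*(-2675) = (-3 + ¼)*(-2675) = -11/4*(-2675) = 29425/4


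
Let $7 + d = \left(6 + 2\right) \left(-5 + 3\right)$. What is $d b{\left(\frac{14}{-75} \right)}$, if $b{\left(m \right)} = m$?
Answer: $\frac{322}{75} \approx 4.2933$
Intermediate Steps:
$d = -23$ ($d = -7 + \left(6 + 2\right) \left(-5 + 3\right) = -7 + 8 \left(-2\right) = -7 - 16 = -23$)
$d b{\left(\frac{14}{-75} \right)} = - 23 \frac{14}{-75} = - 23 \cdot 14 \left(- \frac{1}{75}\right) = \left(-23\right) \left(- \frac{14}{75}\right) = \frac{322}{75}$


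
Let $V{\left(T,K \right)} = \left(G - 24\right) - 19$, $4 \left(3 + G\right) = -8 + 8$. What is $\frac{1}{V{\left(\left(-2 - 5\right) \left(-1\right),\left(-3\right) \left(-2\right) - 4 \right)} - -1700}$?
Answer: $\frac{1}{1654} \approx 0.0006046$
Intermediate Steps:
$G = -3$ ($G = -3 + \frac{-8 + 8}{4} = -3 + \frac{1}{4} \cdot 0 = -3 + 0 = -3$)
$V{\left(T,K \right)} = -46$ ($V{\left(T,K \right)} = \left(-3 - 24\right) - 19 = -27 - 19 = -46$)
$\frac{1}{V{\left(\left(-2 - 5\right) \left(-1\right),\left(-3\right) \left(-2\right) - 4 \right)} - -1700} = \frac{1}{-46 - -1700} = \frac{1}{-46 + 1700} = \frac{1}{1654}$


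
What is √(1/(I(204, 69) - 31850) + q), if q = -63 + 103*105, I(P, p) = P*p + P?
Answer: √3319195067230/17570 ≈ 103.69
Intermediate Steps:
I(P, p) = P + P*p
q = 10752 (q = -63 + 10815 = 10752)
√(1/(I(204, 69) - 31850) + q) = √(1/(204*(1 + 69) - 31850) + 10752) = √(1/(204*70 - 31850) + 10752) = √(1/(14280 - 31850) + 10752) = √(1/(-17570) + 10752) = √(-1/17570 + 10752) = √(188912639/17570) = √3319195067230/17570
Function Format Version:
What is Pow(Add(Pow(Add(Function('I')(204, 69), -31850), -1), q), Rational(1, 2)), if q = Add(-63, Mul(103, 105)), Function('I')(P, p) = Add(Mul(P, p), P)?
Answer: Mul(Rational(1, 17570), Pow(3319195067230, Rational(1, 2))) ≈ 103.69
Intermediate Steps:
Function('I')(P, p) = Add(P, Mul(P, p))
q = 10752 (q = Add(-63, 10815) = 10752)
Pow(Add(Pow(Add(Function('I')(204, 69), -31850), -1), q), Rational(1, 2)) = Pow(Add(Pow(Add(Mul(204, Add(1, 69)), -31850), -1), 10752), Rational(1, 2)) = Pow(Add(Pow(Add(Mul(204, 70), -31850), -1), 10752), Rational(1, 2)) = Pow(Add(Pow(Add(14280, -31850), -1), 10752), Rational(1, 2)) = Pow(Add(Pow(-17570, -1), 10752), Rational(1, 2)) = Pow(Add(Rational(-1, 17570), 10752), Rational(1, 2)) = Pow(Rational(188912639, 17570), Rational(1, 2)) = Mul(Rational(1, 17570), Pow(3319195067230, Rational(1, 2)))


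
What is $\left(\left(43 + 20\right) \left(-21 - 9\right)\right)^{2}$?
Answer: $3572100$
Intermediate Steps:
$\left(\left(43 + 20\right) \left(-21 - 9\right)\right)^{2} = \left(63 \left(-30\right)\right)^{2} = \left(-1890\right)^{2} = 3572100$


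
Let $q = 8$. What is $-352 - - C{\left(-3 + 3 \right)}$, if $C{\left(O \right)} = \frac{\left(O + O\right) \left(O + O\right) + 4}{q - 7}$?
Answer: $-348$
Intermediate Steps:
$C{\left(O \right)} = 4 + 4 O^{2}$ ($C{\left(O \right)} = \frac{\left(O + O\right) \left(O + O\right) + 4}{8 - 7} = \frac{2 O 2 O + 4}{1} = \left(4 O^{2} + 4\right) 1 = \left(4 + 4 O^{2}\right) 1 = 4 + 4 O^{2}$)
$-352 - - C{\left(-3 + 3 \right)} = -352 - - (4 + 4 \left(-3 + 3\right)^{2}) = -352 - - (4 + 4 \cdot 0^{2}) = -352 - - (4 + 4 \cdot 0) = -352 - - (4 + 0) = -352 - \left(-1\right) 4 = -352 - -4 = -352 + 4 = -348$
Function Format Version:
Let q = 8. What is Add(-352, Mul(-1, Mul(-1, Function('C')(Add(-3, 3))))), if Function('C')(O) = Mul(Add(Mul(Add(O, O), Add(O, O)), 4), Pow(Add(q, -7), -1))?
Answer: -348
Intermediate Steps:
Function('C')(O) = Add(4, Mul(4, Pow(O, 2))) (Function('C')(O) = Mul(Add(Mul(Add(O, O), Add(O, O)), 4), Pow(Add(8, -7), -1)) = Mul(Add(Mul(Mul(2, O), Mul(2, O)), 4), Pow(1, -1)) = Mul(Add(Mul(4, Pow(O, 2)), 4), 1) = Mul(Add(4, Mul(4, Pow(O, 2))), 1) = Add(4, Mul(4, Pow(O, 2))))
Add(-352, Mul(-1, Mul(-1, Function('C')(Add(-3, 3))))) = Add(-352, Mul(-1, Mul(-1, Add(4, Mul(4, Pow(Add(-3, 3), 2)))))) = Add(-352, Mul(-1, Mul(-1, Add(4, Mul(4, Pow(0, 2)))))) = Add(-352, Mul(-1, Mul(-1, Add(4, Mul(4, 0))))) = Add(-352, Mul(-1, Mul(-1, Add(4, 0)))) = Add(-352, Mul(-1, Mul(-1, 4))) = Add(-352, Mul(-1, -4)) = Add(-352, 4) = -348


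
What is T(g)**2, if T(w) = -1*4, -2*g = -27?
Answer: 16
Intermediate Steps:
g = 27/2 (g = -1/2*(-27) = 27/2 ≈ 13.500)
T(w) = -4
T(g)**2 = (-4)**2 = 16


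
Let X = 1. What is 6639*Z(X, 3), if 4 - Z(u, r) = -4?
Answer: 53112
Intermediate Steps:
Z(u, r) = 8 (Z(u, r) = 4 - 1*(-4) = 4 + 4 = 8)
6639*Z(X, 3) = 6639*8 = 53112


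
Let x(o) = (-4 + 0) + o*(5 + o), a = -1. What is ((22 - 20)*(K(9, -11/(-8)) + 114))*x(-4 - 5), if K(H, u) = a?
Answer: 7232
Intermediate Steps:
K(H, u) = -1
x(o) = -4 + o*(5 + o)
((22 - 20)*(K(9, -11/(-8)) + 114))*x(-4 - 5) = ((22 - 20)*(-1 + 114))*(-4 + (-4 - 5)**2 + 5*(-4 - 5)) = (2*113)*(-4 + (-9)**2 + 5*(-9)) = 226*(-4 + 81 - 45) = 226*32 = 7232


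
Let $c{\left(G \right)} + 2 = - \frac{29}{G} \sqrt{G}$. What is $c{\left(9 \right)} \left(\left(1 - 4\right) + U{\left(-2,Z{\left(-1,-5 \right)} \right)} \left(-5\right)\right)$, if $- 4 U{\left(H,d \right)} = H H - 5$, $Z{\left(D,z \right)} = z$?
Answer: $\frac{595}{12} \approx 49.583$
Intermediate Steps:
$c{\left(G \right)} = -2 - \frac{29}{\sqrt{G}}$ ($c{\left(G \right)} = -2 + - \frac{29}{G} \sqrt{G} = -2 - \frac{29}{\sqrt{G}}$)
$U{\left(H,d \right)} = \frac{5}{4} - \frac{H^{2}}{4}$ ($U{\left(H,d \right)} = - \frac{H H - 5}{4} = - \frac{H^{2} - 5}{4} = - \frac{-5 + H^{2}}{4} = \frac{5}{4} - \frac{H^{2}}{4}$)
$c{\left(9 \right)} \left(\left(1 - 4\right) + U{\left(-2,Z{\left(-1,-5 \right)} \right)} \left(-5\right)\right) = \left(-2 - \frac{29}{3}\right) \left(\left(1 - 4\right) + \left(\frac{5}{4} - \frac{\left(-2\right)^{2}}{4}\right) \left(-5\right)\right) = \left(-2 - \frac{29}{3}\right) \left(\left(1 - 4\right) + \left(\frac{5}{4} - 1\right) \left(-5\right)\right) = \left(-2 - \frac{29}{3}\right) \left(-3 + \left(\frac{5}{4} - 1\right) \left(-5\right)\right) = - \frac{35 \left(-3 + \frac{1}{4} \left(-5\right)\right)}{3} = - \frac{35 \left(-3 - \frac{5}{4}\right)}{3} = \left(- \frac{35}{3}\right) \left(- \frac{17}{4}\right) = \frac{595}{12}$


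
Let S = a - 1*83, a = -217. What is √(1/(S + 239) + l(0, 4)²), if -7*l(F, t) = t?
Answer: 3*√6283/427 ≈ 0.55690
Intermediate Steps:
l(F, t) = -t/7
S = -300 (S = -217 - 1*83 = -217 - 83 = -300)
√(1/(S + 239) + l(0, 4)²) = √(1/(-300 + 239) + (-⅐*4)²) = √(1/(-61) + (-4/7)²) = √(-1/61 + 16/49) = √(927/2989) = 3*√6283/427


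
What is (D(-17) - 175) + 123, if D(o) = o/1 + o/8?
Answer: -569/8 ≈ -71.125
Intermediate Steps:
D(o) = 9*o/8 (D(o) = o*1 + o*(⅛) = o + o/8 = 9*o/8)
(D(-17) - 175) + 123 = ((9/8)*(-17) - 175) + 123 = (-153/8 - 175) + 123 = -1553/8 + 123 = -569/8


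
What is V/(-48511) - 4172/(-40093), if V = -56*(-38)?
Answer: 117069988/1944951523 ≈ 0.060192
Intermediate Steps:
V = 2128
V/(-48511) - 4172/(-40093) = 2128/(-48511) - 4172/(-40093) = 2128*(-1/48511) - 4172*(-1/40093) = -2128/48511 + 4172/40093 = 117069988/1944951523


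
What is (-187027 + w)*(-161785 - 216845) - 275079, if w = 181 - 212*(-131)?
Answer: 60229913541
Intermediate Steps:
w = 27953 (w = 181 + 27772 = 27953)
(-187027 + w)*(-161785 - 216845) - 275079 = (-187027 + 27953)*(-161785 - 216845) - 275079 = -159074*(-378630) - 275079 = 60230188620 - 275079 = 60229913541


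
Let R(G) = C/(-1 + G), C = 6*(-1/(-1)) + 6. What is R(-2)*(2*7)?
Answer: -56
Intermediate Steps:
C = 12 (C = 6*(-1*(-1)) + 6 = 6*1 + 6 = 6 + 6 = 12)
R(G) = 12/(-1 + G)
R(-2)*(2*7) = (12/(-1 - 2))*(2*7) = (12/(-3))*14 = (12*(-⅓))*14 = -4*14 = -56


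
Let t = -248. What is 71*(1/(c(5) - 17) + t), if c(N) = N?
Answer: -211367/12 ≈ -17614.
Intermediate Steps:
71*(1/(c(5) - 17) + t) = 71*(1/(5 - 17) - 248) = 71*(1/(-12) - 248) = 71*(-1/12 - 248) = 71*(-2977/12) = -211367/12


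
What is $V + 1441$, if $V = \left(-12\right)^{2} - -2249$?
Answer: $3834$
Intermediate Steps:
$V = 2393$ ($V = 144 + 2249 = 2393$)
$V + 1441 = 2393 + 1441 = 3834$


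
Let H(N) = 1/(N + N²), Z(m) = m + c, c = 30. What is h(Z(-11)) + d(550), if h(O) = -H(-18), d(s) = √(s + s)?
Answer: -1/306 + 10*√11 ≈ 33.163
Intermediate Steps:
d(s) = √2*√s (d(s) = √(2*s) = √2*√s)
Z(m) = 30 + m (Z(m) = m + 30 = 30 + m)
h(O) = -1/306 (h(O) = -1/((-18)*(1 - 18)) = -(-1)/(18*(-17)) = -(-1)*(-1)/(18*17) = -1*1/306 = -1/306)
h(Z(-11)) + d(550) = -1/306 + √2*√550 = -1/306 + √2*(5*√22) = -1/306 + 10*√11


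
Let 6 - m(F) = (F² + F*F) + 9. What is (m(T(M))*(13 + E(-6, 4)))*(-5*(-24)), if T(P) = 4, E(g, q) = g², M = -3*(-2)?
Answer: -205800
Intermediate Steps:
M = 6
m(F) = -3 - 2*F² (m(F) = 6 - ((F² + F*F) + 9) = 6 - ((F² + F²) + 9) = 6 - (2*F² + 9) = 6 - (9 + 2*F²) = 6 + (-9 - 2*F²) = -3 - 2*F²)
(m(T(M))*(13 + E(-6, 4)))*(-5*(-24)) = ((-3 - 2*4²)*(13 + (-6)²))*(-5*(-24)) = ((-3 - 2*16)*(13 + 36))*120 = ((-3 - 32)*49)*120 = -35*49*120 = -1715*120 = -205800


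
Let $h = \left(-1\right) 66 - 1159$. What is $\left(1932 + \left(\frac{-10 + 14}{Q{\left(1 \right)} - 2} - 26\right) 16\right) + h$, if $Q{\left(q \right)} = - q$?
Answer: $\frac{809}{3} \approx 269.67$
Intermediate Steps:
$h = -1225$ ($h = -66 - 1159 = -1225$)
$\left(1932 + \left(\frac{-10 + 14}{Q{\left(1 \right)} - 2} - 26\right) 16\right) + h = \left(1932 + \left(\frac{-10 + 14}{\left(-1\right) 1 - 2} - 26\right) 16\right) - 1225 = \left(1932 + \left(\frac{4}{-1 - 2} - 26\right) 16\right) - 1225 = \left(1932 + \left(\frac{4}{-3} - 26\right) 16\right) - 1225 = \left(1932 + \left(4 \left(- \frac{1}{3}\right) - 26\right) 16\right) - 1225 = \left(1932 + \left(- \frac{4}{3} - 26\right) 16\right) - 1225 = \left(1932 - \frac{1312}{3}\right) - 1225 = \frac{4484}{3} - 1225 = \frac{809}{3}$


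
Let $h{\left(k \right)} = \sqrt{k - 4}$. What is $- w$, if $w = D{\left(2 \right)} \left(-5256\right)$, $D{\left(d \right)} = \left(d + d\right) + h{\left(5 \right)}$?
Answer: $26280$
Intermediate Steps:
$h{\left(k \right)} = \sqrt{-4 + k}$
$D{\left(d \right)} = 1 + 2 d$ ($D{\left(d \right)} = \left(d + d\right) + \sqrt{-4 + 5} = 2 d + \sqrt{1} = 2 d + 1 = 1 + 2 d$)
$w = -26280$ ($w = \left(1 + 2 \cdot 2\right) \left(-5256\right) = \left(1 + 4\right) \left(-5256\right) = 5 \left(-5256\right) = -26280$)
$- w = \left(-1\right) \left(-26280\right) = 26280$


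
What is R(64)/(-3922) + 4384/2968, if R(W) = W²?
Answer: 5940/13727 ≈ 0.43272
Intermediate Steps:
R(64)/(-3922) + 4384/2968 = 64²/(-3922) + 4384/2968 = 4096*(-1/3922) + 4384*(1/2968) = -2048/1961 + 548/371 = 5940/13727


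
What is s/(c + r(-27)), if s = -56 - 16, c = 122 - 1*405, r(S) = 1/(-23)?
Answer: 276/1085 ≈ 0.25438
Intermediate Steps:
r(S) = -1/23
c = -283 (c = 122 - 405 = -283)
s = -72
s/(c + r(-27)) = -72/(-283 - 1/23) = -72/(-6510/23) = -72*(-23/6510) = 276/1085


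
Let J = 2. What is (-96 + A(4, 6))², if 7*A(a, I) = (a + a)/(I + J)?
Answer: 450241/49 ≈ 9188.6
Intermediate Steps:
A(a, I) = 2*a/(7*(2 + I)) (A(a, I) = ((a + a)/(I + 2))/7 = ((2*a)/(2 + I))/7 = (2*a/(2 + I))/7 = 2*a/(7*(2 + I)))
(-96 + A(4, 6))² = (-96 + (2/7)*4/(2 + 6))² = (-96 + (2/7)*4/8)² = (-96 + (2/7)*4*(⅛))² = (-96 + ⅐)² = (-671/7)² = 450241/49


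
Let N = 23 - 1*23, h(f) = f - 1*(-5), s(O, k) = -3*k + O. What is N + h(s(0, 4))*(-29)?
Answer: 203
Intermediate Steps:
s(O, k) = O - 3*k
h(f) = 5 + f (h(f) = f + 5 = 5 + f)
N = 0 (N = 23 - 23 = 0)
N + h(s(0, 4))*(-29) = 0 + (5 + (0 - 3*4))*(-29) = 0 + (5 + (0 - 12))*(-29) = 0 + (5 - 12)*(-29) = 0 - 7*(-29) = 0 + 203 = 203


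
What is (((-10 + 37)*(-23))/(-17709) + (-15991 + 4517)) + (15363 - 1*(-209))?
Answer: 24190701/5903 ≈ 4098.0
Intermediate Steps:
(((-10 + 37)*(-23))/(-17709) + (-15991 + 4517)) + (15363 - 1*(-209)) = ((27*(-23))*(-1/17709) - 11474) + (15363 + 209) = (-621*(-1/17709) - 11474) + 15572 = (207/5903 - 11474) + 15572 = -67730815/5903 + 15572 = 24190701/5903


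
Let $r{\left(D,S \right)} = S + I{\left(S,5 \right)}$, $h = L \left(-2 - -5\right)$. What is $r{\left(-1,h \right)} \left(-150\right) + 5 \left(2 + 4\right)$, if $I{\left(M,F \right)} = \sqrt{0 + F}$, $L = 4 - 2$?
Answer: $-870 - 150 \sqrt{5} \approx -1205.4$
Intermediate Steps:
$L = 2$ ($L = 4 - 2 = 2$)
$I{\left(M,F \right)} = \sqrt{F}$
$h = 6$ ($h = 2 \left(-2 - -5\right) = 2 \left(-2 + 5\right) = 2 \cdot 3 = 6$)
$r{\left(D,S \right)} = S + \sqrt{5}$
$r{\left(-1,h \right)} \left(-150\right) + 5 \left(2 + 4\right) = \left(6 + \sqrt{5}\right) \left(-150\right) + 5 \left(2 + 4\right) = \left(-900 - 150 \sqrt{5}\right) + 5 \cdot 6 = \left(-900 - 150 \sqrt{5}\right) + 30 = -870 - 150 \sqrt{5}$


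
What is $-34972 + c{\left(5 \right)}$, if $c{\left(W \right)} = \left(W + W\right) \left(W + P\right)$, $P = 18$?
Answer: $-34742$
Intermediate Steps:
$c{\left(W \right)} = 2 W \left(18 + W\right)$ ($c{\left(W \right)} = \left(W + W\right) \left(W + 18\right) = 2 W \left(18 + W\right)$)
$-34972 + c{\left(5 \right)} = -34972 + 2 \cdot 5 \left(18 + 5\right) = -34972 + 2 \cdot 5 \cdot 23 = -34972 + 230 = -34742$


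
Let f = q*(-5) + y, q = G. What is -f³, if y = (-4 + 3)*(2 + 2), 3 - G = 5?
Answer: -216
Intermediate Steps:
G = -2 (G = 3 - 1*5 = 3 - 5 = -2)
y = -4 (y = -1*4 = -4)
q = -2
f = 6 (f = -2*(-5) - 4 = 10 - 4 = 6)
-f³ = -1*6³ = -1*216 = -216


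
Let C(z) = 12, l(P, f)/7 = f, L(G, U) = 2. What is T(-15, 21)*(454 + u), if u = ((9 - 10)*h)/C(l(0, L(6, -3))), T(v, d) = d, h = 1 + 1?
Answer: 19061/2 ≈ 9530.5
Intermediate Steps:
h = 2
l(P, f) = 7*f
u = -1/6 (u = ((9 - 10)*2)/12 = -1*2*(1/12) = -2*1/12 = -1/6 ≈ -0.16667)
T(-15, 21)*(454 + u) = 21*(454 - 1/6) = 21*(2723/6) = 19061/2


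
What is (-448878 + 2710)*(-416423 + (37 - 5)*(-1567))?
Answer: 208167265256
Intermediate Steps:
(-448878 + 2710)*(-416423 + (37 - 5)*(-1567)) = -446168*(-416423 + 32*(-1567)) = -446168*(-416423 - 50144) = -446168*(-466567) = 208167265256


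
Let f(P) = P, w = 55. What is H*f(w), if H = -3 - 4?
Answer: -385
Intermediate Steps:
H = -7
H*f(w) = -7*55 = -385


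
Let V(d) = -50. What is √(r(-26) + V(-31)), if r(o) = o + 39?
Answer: I*√37 ≈ 6.0828*I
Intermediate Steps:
r(o) = 39 + o
√(r(-26) + V(-31)) = √((39 - 26) - 50) = √(13 - 50) = √(-37) = I*√37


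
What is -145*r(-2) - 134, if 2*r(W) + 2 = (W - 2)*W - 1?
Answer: -993/2 ≈ -496.50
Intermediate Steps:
r(W) = -3/2 + W*(-2 + W)/2 (r(W) = -1 + ((W - 2)*W - 1)/2 = -1 + ((-2 + W)*W - 1)/2 = -1 + (W*(-2 + W) - 1)/2 = -1 + (-1 + W*(-2 + W))/2 = -1 + (-½ + W*(-2 + W)/2) = -3/2 + W*(-2 + W)/2)
-145*r(-2) - 134 = -145*(-3/2 + (½)*(-2)² - 1*(-2)) - 134 = -145*(-3/2 + (½)*4 + 2) - 134 = -145*(-3/2 + 2 + 2) - 134 = -145*5/2 - 134 = -725/2 - 134 = -993/2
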